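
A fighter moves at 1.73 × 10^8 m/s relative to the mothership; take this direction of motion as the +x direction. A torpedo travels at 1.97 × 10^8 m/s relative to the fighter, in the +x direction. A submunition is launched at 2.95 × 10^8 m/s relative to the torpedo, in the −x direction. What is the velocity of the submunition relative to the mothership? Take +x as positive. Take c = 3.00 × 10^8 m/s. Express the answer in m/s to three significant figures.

Apply u = (u' + v)/(1 + u'v/c²) successively, working outward toward the mothership.
(Dividing each given speed by c = 3.00 × 10^8 m/s to work in units of c.)
Start: velocity of the fighter relative to the mothership = 0.5767c.
Compose with the torpedo (u' = 0.657 in the fighter frame): u_1 = (0.657 + 0.577) / (1 + 0.657·0.577) = 1.2333/1.3787 = 0.8946.
Compose with the submunition (u' = -0.983 in the torpedo frame): u_2 = (-0.983 + 0.895) / (1 + (-0.983)·0.895) = -0.0888/0.1203 = -0.7376.
So u = -0.7376 × 3.00 × 10^8 m/s.

-2.21 × 10^8 m/s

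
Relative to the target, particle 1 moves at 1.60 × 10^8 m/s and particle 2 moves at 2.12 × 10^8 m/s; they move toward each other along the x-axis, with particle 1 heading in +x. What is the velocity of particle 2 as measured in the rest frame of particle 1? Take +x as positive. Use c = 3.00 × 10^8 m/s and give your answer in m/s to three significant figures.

β_A = 0.533, β_B = -0.707 (dividing each by c = 3.00 × 10^8 m/s).
Transform to A's frame with the inverse velocity-addition law: u' = (u − v)/(1 − uv/c²), taking u = β_B and v = β_A.
u' = (-0.707 − 0.533) / (1 − (0.533)(-0.707)) = -1.2400/1.3769 = -0.9006.
u' = -0.9006 × 3.00 × 10^8 m/s.

-2.70 × 10^8 m/s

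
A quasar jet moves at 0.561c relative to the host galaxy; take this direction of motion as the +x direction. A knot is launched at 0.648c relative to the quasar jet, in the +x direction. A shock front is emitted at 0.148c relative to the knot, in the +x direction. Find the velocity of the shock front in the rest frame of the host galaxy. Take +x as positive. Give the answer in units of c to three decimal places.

0.915c

Apply u = (u' + v)/(1 + u'v/c²) successively, working outward toward the host galaxy.
Start: velocity of the quasar jet relative to the host galaxy = 0.5610c.
Compose with the knot (u' = 0.648 in the quasar jet frame): u_1 = (0.648 + 0.561) / (1 + 0.648·0.561) = 1.2090/1.3635 = 0.8867.
Compose with the shock front (u' = 0.148 in the knot frame): u_2 = (0.148 + 0.887) / (1 + 0.148·0.887) = 1.0347/1.1312 = 0.9146.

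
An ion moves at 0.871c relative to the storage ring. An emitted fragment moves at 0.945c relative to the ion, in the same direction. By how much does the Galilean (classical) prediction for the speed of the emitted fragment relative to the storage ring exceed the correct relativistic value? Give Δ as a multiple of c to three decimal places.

Δ = 0.820c

Galilean: u_cl = 0.945 + 0.871 = 1.8160.
Relativistic: u_rel = (0.945 + 0.871) / (1 + 0.945·0.871) = 1.8160/1.8231 = 0.9961.
Δ = 1.8160 − 0.9961 = 0.8199.
(The classical prediction exceeds c; the relativistic result does not.)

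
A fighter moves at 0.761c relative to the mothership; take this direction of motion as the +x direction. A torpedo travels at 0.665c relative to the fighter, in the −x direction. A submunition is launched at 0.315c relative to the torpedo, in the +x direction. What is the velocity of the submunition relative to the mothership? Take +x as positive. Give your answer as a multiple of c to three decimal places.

+0.480c

Apply u = (u' + v)/(1 + u'v/c²) successively, working outward toward the mothership.
Start: velocity of the fighter relative to the mothership = 0.7610c.
Compose with the torpedo (u' = -0.665 in the fighter frame): u_1 = (-0.665 + 0.761) / (1 + (-0.665)·0.761) = 0.0960/0.4939 = 0.1944.
Compose with the submunition (u' = 0.315 in the torpedo frame): u_2 = (0.315 + 0.194) / (1 + 0.315·0.194) = 0.5094/1.0612 = 0.4800.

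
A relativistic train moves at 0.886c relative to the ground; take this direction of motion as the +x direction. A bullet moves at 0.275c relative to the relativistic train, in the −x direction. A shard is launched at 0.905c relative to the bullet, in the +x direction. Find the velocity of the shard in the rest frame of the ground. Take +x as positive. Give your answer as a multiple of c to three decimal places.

+0.989c

Apply u = (u' + v)/(1 + u'v/c²) successively, working outward toward the ground.
Start: velocity of the relativistic train relative to the ground = 0.8860c.
Compose with the bullet (u' = -0.275 in the relativistic train frame): u_1 = (-0.275 + 0.886) / (1 + (-0.275)·0.886) = 0.6110/0.7563 = 0.8078.
Compose with the shard (u' = 0.905 in the bullet frame): u_2 = (0.905 + 0.808) / (1 + 0.905·0.808) = 1.7128/1.7311 = 0.9895.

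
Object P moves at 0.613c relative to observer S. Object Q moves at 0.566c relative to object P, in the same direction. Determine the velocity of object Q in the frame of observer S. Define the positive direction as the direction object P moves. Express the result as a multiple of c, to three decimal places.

0.875c

With v = 0.613 and u' = 0.566 (in units of c),
u = (u' + v)/(1 + u'v/c²):
u = (0.566 + 0.613) / (1 + 0.566·0.613) = 1.1790/1.3470 = 0.8753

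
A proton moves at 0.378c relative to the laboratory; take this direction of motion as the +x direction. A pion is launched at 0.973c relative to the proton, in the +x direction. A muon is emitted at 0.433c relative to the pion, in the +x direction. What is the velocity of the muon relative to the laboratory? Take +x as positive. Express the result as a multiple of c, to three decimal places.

0.995c

Apply u = (u' + v)/(1 + u'v/c²) successively, working outward toward the laboratory.
Start: velocity of the proton relative to the laboratory = 0.3780c.
Compose with the pion (u' = 0.973 in the proton frame): u_1 = (0.973 + 0.378) / (1 + 0.973·0.378) = 1.3510/1.3678 = 0.9877.
Compose with the muon (u' = 0.433 in the pion frame): u_2 = (0.433 + 0.988) / (1 + 0.433·0.988) = 1.4207/1.4277 = 0.9951.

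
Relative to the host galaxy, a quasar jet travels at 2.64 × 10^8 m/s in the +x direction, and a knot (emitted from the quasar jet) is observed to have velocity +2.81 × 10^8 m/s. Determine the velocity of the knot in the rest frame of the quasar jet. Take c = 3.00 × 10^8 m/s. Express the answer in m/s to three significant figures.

v = 0.880c, u = 0.937c.
Invert the composition law: u' = (u − v)/(1 − uv/c²).
u' = (0.937 − 0.880) / (1 − (0.937)(0.880)) = 0.0567/0.1757 = 0.3225.
u' = 0.3225 × 3.00 × 10^8 m/s.

+9.67 × 10^7 m/s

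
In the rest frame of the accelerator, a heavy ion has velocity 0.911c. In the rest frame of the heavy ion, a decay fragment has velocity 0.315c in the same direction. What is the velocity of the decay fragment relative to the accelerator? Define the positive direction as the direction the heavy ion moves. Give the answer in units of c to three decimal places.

With v = 0.911 and u' = 0.315 (in units of c),
u = (u' + v)/(1 + u'v/c²):
u = (0.315 + 0.911) / (1 + 0.315·0.911) = 1.2260/1.2870 = 0.9526

0.953c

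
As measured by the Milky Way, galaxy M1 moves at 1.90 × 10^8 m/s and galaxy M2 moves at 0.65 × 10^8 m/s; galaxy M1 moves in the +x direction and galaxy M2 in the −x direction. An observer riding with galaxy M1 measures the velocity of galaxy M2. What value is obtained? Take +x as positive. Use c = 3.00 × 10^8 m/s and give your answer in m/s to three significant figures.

β_A = 0.633, β_B = -0.217 (dividing each by c = 3.00 × 10^8 m/s).
Transform to A's frame with the inverse velocity-addition law: u' = (u − v)/(1 − uv/c²), taking u = β_B and v = β_A.
u' = (-0.217 − 0.633) / (1 − (0.633)(-0.217)) = -0.8500/1.1372 = -0.7474.
u' = -0.7474 × 3.00 × 10^8 m/s.

-2.24 × 10^8 m/s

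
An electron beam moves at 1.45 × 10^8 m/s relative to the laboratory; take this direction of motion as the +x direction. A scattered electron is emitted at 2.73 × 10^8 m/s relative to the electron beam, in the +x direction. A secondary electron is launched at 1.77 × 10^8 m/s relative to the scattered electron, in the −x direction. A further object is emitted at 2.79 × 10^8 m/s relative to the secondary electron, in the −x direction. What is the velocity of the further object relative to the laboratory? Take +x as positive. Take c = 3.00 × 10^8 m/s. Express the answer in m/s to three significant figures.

Apply u = (u' + v)/(1 + u'v/c²) successively, working outward toward the laboratory.
(Dividing each given speed by c = 3.00 × 10^8 m/s to work in units of c.)
Start: velocity of the electron beam relative to the laboratory = 0.4833c.
Compose with the scattered electron (u' = 0.910 in the electron beam frame): u_1 = (0.910 + 0.483) / (1 + 0.910·0.483) = 1.3933/1.4398 = 0.9677.
Compose with the secondary electron (u' = -0.590 in the scattered electron frame): u_2 = (-0.590 + 0.968) / (1 + (-0.590)·0.968) = 0.3777/0.4291 = 0.8803.
Compose with the further object (u' = -0.930 in the secondary electron frame): u_3 = (-0.930 + 0.880) / (1 + (-0.930)·0.880) = -0.0497/0.1813 = -0.2740.
So u = -0.2740 × 3.00 × 10^8 m/s.

-8.22 × 10^7 m/s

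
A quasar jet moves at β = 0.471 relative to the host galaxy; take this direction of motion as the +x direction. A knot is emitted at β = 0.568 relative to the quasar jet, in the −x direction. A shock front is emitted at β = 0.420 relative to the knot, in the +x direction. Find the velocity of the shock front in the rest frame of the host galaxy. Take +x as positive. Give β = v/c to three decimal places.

Apply u = (u' + v)/(1 + u'v/c²) successively, working outward toward the host galaxy.
Start: velocity of the quasar jet relative to the host galaxy = 0.4710c.
Compose with the knot (u' = -0.568 in the quasar jet frame): u_1 = (-0.568 + 0.471) / (1 + (-0.568)·0.471) = -0.0970/0.7325 = -0.1324.
Compose with the shock front (u' = 0.420 in the knot frame): u_2 = (0.420 + (-0.132)) / (1 + 0.420·(-0.132)) = 0.2876/0.9444 = 0.3045.

β = +0.305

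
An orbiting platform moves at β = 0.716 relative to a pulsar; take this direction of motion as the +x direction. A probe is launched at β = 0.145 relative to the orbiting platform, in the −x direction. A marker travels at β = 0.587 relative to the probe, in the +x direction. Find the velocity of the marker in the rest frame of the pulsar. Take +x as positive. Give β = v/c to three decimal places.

β = +0.891

Apply u = (u' + v)/(1 + u'v/c²) successively, working outward toward the pulsar.
Start: velocity of the orbiting platform relative to the pulsar = 0.7160c.
Compose with the probe (u' = -0.145 in the orbiting platform frame): u_1 = (-0.145 + 0.716) / (1 + (-0.145)·0.716) = 0.5710/0.8962 = 0.6371.
Compose with the marker (u' = 0.587 in the probe frame): u_2 = (0.587 + 0.637) / (1 + 0.587·0.637) = 1.2241/1.3740 = 0.8909.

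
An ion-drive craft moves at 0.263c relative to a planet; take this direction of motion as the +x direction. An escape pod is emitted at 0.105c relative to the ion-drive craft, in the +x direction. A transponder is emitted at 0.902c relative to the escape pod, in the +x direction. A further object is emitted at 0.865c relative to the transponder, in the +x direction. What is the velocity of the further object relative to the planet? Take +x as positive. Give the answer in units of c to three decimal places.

Apply u = (u' + v)/(1 + u'v/c²) successively, working outward toward the planet.
Start: velocity of the ion-drive craft relative to the planet = 0.2630c.
Compose with the escape pod (u' = 0.105 in the ion-drive craft frame): u_1 = (0.105 + 0.263) / (1 + 0.105·0.263) = 0.3680/1.0276 = 0.3581.
Compose with the transponder (u' = 0.902 in the escape pod frame): u_2 = (0.902 + 0.358) / (1 + 0.902·0.358) = 1.2601/1.3230 = 0.9525.
Compose with the further object (u' = 0.865 in the transponder frame): u_3 = (0.865 + 0.952) / (1 + 0.865·0.952) = 1.8175/1.8239 = 0.9965.

0.996c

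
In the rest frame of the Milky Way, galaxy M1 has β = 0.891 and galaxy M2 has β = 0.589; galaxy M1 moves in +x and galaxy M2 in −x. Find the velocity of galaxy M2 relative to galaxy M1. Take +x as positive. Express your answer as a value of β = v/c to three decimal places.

β_A = 0.891, β_B = -0.589.
Transform to A's frame with the inverse velocity-addition law: u' = (u − v)/(1 − uv/c²), taking u = β_B and v = β_A.
u' = (-0.589 − 0.891) / (1 − (0.891)(-0.589)) = -1.4800/1.5248 = -0.9706.

β = -0.971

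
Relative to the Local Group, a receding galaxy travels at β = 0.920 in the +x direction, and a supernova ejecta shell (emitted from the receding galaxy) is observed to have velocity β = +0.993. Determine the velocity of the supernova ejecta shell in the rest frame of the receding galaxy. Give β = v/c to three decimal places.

β = +0.845

Invert the composition law: u' = (u − v)/(1 − uv/c²).
u' = (0.993 − 0.920) / (1 − (0.993)(0.920)) = 0.0730/0.0864 = 0.8445.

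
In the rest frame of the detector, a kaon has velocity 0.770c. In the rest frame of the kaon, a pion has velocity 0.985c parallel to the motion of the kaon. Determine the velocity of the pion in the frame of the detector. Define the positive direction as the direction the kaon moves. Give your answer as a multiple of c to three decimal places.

With v = 0.770 and u' = 0.985 (in units of c),
u = (u' + v)/(1 + u'v/c²):
u = (0.985 + 0.770) / (1 + 0.985·0.770) = 1.7550/1.7585 = 0.9980

0.998c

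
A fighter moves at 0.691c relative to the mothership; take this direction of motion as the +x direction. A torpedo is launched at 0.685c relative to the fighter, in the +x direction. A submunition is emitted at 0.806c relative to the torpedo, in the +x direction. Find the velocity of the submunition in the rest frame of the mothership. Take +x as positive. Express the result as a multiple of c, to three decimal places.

0.993c

Apply u = (u' + v)/(1 + u'v/c²) successively, working outward toward the mothership.
Start: velocity of the fighter relative to the mothership = 0.6910c.
Compose with the torpedo (u' = 0.685 in the fighter frame): u_1 = (0.685 + 0.691) / (1 + 0.685·0.691) = 1.3760/1.4733 = 0.9339.
Compose with the submunition (u' = 0.806 in the torpedo frame): u_2 = (0.806 + 0.934) / (1 + 0.806·0.934) = 1.7399/1.7528 = 0.9927.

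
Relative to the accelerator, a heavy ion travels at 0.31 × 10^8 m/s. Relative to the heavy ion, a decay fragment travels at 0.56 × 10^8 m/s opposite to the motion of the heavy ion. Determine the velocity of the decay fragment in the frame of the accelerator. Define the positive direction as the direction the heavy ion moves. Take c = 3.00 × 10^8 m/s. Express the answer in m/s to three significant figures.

-2.55 × 10^7 m/s

In units of c (dividing by 3.00 × 10^8 m/s): v = 0.103, u' = -0.187.
u = (u' + v)/(1 + u'v/c²):
u = (-0.187 + 0.103) / (1 + (-0.187)·0.103) = -0.0833/0.9807 = -0.0850
(Galilean addition would give -0.083c.)
Converting back: u = -0.0850 × 3.00 × 10^8 m/s.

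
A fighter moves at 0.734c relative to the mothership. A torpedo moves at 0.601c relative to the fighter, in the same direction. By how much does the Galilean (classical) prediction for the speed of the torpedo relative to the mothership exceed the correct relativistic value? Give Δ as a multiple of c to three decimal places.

Galilean: u_cl = 0.601 + 0.734 = 1.3350.
Relativistic: u_rel = (0.601 + 0.734) / (1 + 0.601·0.734) = 1.3350/1.4411 = 0.9264.
Δ = 1.3350 − 0.9264 = 0.4086.
(The classical prediction exceeds c; the relativistic result does not.)

Δ = 0.409c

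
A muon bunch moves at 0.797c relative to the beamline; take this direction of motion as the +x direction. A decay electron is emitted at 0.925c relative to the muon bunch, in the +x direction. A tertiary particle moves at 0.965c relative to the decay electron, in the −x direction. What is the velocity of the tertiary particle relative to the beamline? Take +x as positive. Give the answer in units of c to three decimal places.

+0.604c

Apply u = (u' + v)/(1 + u'v/c²) successively, working outward toward the beamline.
Start: velocity of the muon bunch relative to the beamline = 0.7970c.
Compose with the decay electron (u' = 0.925 in the muon bunch frame): u_1 = (0.925 + 0.797) / (1 + 0.925·0.797) = 1.7220/1.7372 = 0.9912.
Compose with the tertiary particle (u' = -0.965 in the decay electron frame): u_2 = (-0.965 + 0.991) / (1 + (-0.965)·0.991) = 0.0262/0.0435 = 0.6037.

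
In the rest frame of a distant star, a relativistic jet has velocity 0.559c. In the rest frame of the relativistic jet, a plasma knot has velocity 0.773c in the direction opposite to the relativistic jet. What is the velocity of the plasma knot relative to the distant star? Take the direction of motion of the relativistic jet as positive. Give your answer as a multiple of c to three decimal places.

With v = 0.559 and u' = -0.773 (in units of c),
u = (u' + v)/(1 + u'v/c²):
u = (-0.773 + 0.559) / (1 + (-0.773)·0.559) = -0.2140/0.5679 = -0.3768

-0.377c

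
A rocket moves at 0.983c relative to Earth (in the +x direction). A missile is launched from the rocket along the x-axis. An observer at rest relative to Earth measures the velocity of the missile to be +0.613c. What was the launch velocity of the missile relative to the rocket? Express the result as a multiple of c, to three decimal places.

-0.931c

Invert the composition law: u' = (u − v)/(1 − uv/c²).
u' = (0.613 − 0.983) / (1 − (0.613)(0.983)) = -0.3700/0.3974 = -0.9310.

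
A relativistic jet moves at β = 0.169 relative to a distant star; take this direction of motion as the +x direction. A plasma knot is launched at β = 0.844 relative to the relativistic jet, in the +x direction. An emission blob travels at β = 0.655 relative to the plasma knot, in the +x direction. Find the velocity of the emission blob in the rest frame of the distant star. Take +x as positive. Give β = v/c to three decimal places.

Apply u = (u' + v)/(1 + u'v/c²) successively, working outward toward the distant star.
Start: velocity of the relativistic jet relative to the distant star = 0.1690c.
Compose with the plasma knot (u' = 0.844 in the relativistic jet frame): u_1 = (0.844 + 0.169) / (1 + 0.844·0.169) = 1.0130/1.1426 = 0.8865.
Compose with the emission blob (u' = 0.655 in the plasma knot frame): u_2 = (0.655 + 0.887) / (1 + 0.655·0.887) = 1.5415/1.5807 = 0.9752.

β = 0.975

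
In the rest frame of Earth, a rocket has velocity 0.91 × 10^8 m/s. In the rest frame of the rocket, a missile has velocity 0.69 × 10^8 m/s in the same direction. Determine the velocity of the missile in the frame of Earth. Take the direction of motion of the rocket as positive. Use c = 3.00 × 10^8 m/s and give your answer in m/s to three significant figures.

In units of c (dividing by 3.00 × 10^8 m/s): v = 0.303, u' = 0.230.
u = (u' + v)/(1 + u'v/c²):
u = (0.230 + 0.303) / (1 + 0.230·0.303) = 0.5333/1.0698 = 0.4986
Converting back: u = 0.4986 × 3.00 × 10^8 m/s.

1.50 × 10^8 m/s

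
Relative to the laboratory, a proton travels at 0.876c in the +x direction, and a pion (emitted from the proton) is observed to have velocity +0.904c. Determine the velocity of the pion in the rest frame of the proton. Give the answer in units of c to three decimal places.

Invert the composition law: u' = (u − v)/(1 − uv/c²).
u' = (0.904 − 0.876) / (1 − (0.904)(0.876)) = 0.0280/0.2081 = 0.1346.

+0.135c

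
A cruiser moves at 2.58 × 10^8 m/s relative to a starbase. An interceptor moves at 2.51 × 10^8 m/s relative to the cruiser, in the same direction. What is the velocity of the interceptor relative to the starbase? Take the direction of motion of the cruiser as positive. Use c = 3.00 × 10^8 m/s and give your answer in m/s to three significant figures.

In units of c (dividing by 3.00 × 10^8 m/s): v = 0.860, u' = 0.837.
u = (u' + v)/(1 + u'v/c²):
u = (0.837 + 0.860) / (1 + 0.837·0.860) = 1.6967/1.7195 = 0.9867
Converting back: u = 0.9867 × 3.00 × 10^8 m/s.

2.96 × 10^8 m/s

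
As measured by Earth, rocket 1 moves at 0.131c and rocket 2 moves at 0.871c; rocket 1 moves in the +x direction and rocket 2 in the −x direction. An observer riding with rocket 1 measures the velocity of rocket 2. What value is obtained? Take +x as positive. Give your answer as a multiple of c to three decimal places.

β_A = 0.131, β_B = -0.871.
Transform to A's frame with the inverse velocity-addition law: u' = (u − v)/(1 − uv/c²), taking u = β_B and v = β_A.
u' = (-0.871 − 0.131) / (1 − (0.131)(-0.871)) = -1.0020/1.1141 = -0.8994.

-0.899c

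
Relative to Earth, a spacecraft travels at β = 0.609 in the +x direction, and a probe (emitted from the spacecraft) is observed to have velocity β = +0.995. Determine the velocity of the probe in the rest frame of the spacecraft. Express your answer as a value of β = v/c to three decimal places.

Invert the composition law: u' = (u − v)/(1 − uv/c²).
u' = (0.995 − 0.609) / (1 − (0.995)(0.609)) = 0.3860/0.3940 = 0.9796.

β = +0.980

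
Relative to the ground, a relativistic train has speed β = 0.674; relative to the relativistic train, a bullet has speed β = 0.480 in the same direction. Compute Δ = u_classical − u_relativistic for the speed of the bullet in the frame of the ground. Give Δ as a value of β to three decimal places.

Galilean: u_cl = 0.480 + 0.674 = 1.1540.
Relativistic: u_rel = (0.480 + 0.674) / (1 + 0.480·0.674) = 1.1540/1.3235 = 0.8719.
Δ = 1.1540 − 0.8719 = 0.2821.
(The classical prediction exceeds c; the relativistic result does not.)

Δ = 0.282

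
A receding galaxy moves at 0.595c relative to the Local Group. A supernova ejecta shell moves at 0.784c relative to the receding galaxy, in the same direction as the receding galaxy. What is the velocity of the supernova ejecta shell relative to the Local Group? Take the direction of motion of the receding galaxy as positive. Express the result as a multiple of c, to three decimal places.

With v = 0.595 and u' = 0.784 (in units of c),
u = (u' + v)/(1 + u'v/c²):
u = (0.784 + 0.595) / (1 + 0.784·0.595) = 1.3790/1.4665 = 0.9403
(Galilean addition would give +1.379c, exceeding c.)

0.940c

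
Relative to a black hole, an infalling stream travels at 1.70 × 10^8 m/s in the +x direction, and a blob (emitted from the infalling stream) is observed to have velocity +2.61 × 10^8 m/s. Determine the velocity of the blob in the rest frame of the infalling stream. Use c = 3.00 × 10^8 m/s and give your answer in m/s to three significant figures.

v = 0.567c, u = 0.870c.
Invert the composition law: u' = (u − v)/(1 − uv/c²).
u' = (0.870 − 0.567) / (1 − (0.870)(0.567)) = 0.3033/0.5070 = 0.5983.
u' = 0.5983 × 3.00 × 10^8 m/s.

+1.79 × 10^8 m/s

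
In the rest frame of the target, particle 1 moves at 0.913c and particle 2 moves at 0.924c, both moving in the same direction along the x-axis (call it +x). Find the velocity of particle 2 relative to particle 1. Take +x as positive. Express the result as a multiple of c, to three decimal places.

+0.070c

β_A = 0.913, β_B = 0.924.
Transform to A's frame with the inverse velocity-addition law: u' = (u − v)/(1 − uv/c²), taking u = β_B and v = β_A.
u' = (0.924 − 0.913) / (1 − (0.913)(0.924)) = 0.0110/0.1564 = 0.0703.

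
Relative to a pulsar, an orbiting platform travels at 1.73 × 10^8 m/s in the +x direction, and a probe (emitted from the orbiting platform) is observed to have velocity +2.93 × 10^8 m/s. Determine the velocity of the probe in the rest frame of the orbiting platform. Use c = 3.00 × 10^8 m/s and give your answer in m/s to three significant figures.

+2.75 × 10^8 m/s

v = 0.577c, u = 0.977c.
Invert the composition law: u' = (u − v)/(1 − uv/c²).
u' = (0.977 − 0.577) / (1 − (0.977)(0.577)) = 0.4000/0.4368 = 0.9158.
u' = 0.9158 × 3.00 × 10^8 m/s.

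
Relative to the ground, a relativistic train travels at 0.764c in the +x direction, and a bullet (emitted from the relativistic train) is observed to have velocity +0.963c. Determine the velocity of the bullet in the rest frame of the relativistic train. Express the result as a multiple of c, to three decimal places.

+0.753c

Invert the composition law: u' = (u − v)/(1 − uv/c²).
u' = (0.963 − 0.764) / (1 − (0.963)(0.764)) = 0.1990/0.2643 = 0.7530.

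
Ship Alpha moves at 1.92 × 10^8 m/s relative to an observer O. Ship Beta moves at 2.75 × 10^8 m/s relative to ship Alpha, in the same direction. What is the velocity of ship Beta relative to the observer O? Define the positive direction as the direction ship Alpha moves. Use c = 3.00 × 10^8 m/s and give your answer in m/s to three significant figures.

2.94 × 10^8 m/s

In units of c (dividing by 3.00 × 10^8 m/s): v = 0.640, u' = 0.917.
u = (u' + v)/(1 + u'v/c²):
u = (0.917 + 0.640) / (1 + 0.917·0.640) = 1.5567/1.5867 = 0.9811
Converting back: u = 0.9811 × 3.00 × 10^8 m/s.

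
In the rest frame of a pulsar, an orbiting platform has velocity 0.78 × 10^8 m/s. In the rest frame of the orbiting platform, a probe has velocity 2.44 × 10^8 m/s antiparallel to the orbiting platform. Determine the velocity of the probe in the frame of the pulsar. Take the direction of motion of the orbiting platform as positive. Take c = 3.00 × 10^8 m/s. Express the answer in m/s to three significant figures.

In units of c (dividing by 3.00 × 10^8 m/s): v = 0.260, u' = -0.813.
u = (u' + v)/(1 + u'v/c²):
u = (-0.813 + 0.260) / (1 + (-0.813)·0.260) = -0.5533/0.7885 = -0.7017
(Galilean addition would give -0.553c.)
Converting back: u = -0.7017 × 3.00 × 10^8 m/s.

-2.11 × 10^8 m/s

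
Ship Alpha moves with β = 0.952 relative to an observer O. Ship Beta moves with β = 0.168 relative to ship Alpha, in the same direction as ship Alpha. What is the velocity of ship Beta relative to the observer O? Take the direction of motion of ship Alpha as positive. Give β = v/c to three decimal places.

With v = 0.952 and u' = 0.168 (in units of c),
u = (u' + v)/(1 + u'v/c²):
u = (0.168 + 0.952) / (1 + 0.168·0.952) = 1.1200/1.1599 = 0.9656

β = 0.966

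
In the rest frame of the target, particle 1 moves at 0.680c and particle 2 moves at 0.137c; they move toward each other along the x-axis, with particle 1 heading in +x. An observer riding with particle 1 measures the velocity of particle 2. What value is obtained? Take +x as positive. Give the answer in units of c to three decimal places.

β_A = 0.680, β_B = -0.137.
Transform to A's frame with the inverse velocity-addition law: u' = (u − v)/(1 − uv/c²), taking u = β_B and v = β_A.
u' = (-0.137 − 0.680) / (1 − (0.680)(-0.137)) = -0.8170/1.0932 = -0.7474.

-0.747c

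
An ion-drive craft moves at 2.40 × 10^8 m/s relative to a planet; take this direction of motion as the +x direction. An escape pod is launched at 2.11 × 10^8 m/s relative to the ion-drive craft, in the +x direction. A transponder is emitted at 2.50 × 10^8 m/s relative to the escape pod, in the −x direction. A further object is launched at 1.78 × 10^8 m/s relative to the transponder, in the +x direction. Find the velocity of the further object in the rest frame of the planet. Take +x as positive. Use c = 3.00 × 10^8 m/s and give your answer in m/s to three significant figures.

+2.69 × 10^8 m/s

Apply u = (u' + v)/(1 + u'v/c²) successively, working outward toward the planet.
(Dividing each given speed by c = 3.00 × 10^8 m/s to work in units of c.)
Start: velocity of the ion-drive craft relative to the planet = 0.8000c.
Compose with the escape pod (u' = 0.703 in the ion-drive craft frame): u_1 = (0.703 + 0.800) / (1 + 0.703·0.800) = 1.5033/1.5627 = 0.9620.
Compose with the transponder (u' = -0.833 in the escape pod frame): u_2 = (-0.833 + 0.962) / (1 + (-0.833)·0.962) = 0.1287/0.1983 = 0.6490.
Compose with the further object (u' = 0.593 in the transponder frame): u_3 = (0.593 + 0.649) / (1 + 0.593·0.649) = 1.2423/1.3851 = 0.8969.
So u = 0.8969 × 3.00 × 10^8 m/s.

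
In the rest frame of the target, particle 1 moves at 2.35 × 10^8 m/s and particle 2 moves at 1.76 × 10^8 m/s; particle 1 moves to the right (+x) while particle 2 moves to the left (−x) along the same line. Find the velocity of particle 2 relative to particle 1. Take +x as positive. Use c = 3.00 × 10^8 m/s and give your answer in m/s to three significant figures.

β_A = 0.783, β_B = -0.587 (dividing each by c = 3.00 × 10^8 m/s).
Transform to A's frame with the inverse velocity-addition law: u' = (u − v)/(1 − uv/c²), taking u = β_B and v = β_A.
u' = (-0.587 − 0.783) / (1 − (0.783)(-0.587)) = -1.3700/1.4596 = -0.9386.
u' = -0.9386 × 3.00 × 10^8 m/s.

-2.82 × 10^8 m/s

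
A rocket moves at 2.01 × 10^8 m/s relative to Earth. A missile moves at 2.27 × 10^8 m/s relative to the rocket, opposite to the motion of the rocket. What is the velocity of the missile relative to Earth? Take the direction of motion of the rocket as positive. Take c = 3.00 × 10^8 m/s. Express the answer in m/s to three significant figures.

-5.27 × 10^7 m/s

In units of c (dividing by 3.00 × 10^8 m/s): v = 0.670, u' = -0.757.
u = (u' + v)/(1 + u'v/c²):
u = (-0.757 + 0.670) / (1 + (-0.757)·0.670) = -0.0867/0.4930 = -0.1758
Converting back: u = -0.1758 × 3.00 × 10^8 m/s.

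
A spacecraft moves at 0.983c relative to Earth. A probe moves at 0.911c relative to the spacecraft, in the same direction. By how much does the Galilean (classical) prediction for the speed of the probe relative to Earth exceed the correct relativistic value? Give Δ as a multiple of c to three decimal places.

Galilean: u_cl = 0.911 + 0.983 = 1.8940.
Relativistic: u_rel = (0.911 + 0.983) / (1 + 0.911·0.983) = 1.8940/1.8955 = 0.9992.
Δ = 1.8940 − 0.9992 = 0.8948.
(The classical prediction exceeds c; the relativistic result does not.)

Δ = 0.895c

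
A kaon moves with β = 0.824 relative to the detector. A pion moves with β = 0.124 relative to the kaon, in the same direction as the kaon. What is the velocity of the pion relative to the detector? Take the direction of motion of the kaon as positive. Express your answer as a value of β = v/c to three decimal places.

β = 0.860

With v = 0.824 and u' = 0.124 (in units of c),
u = (u' + v)/(1 + u'v/c²):
u = (0.124 + 0.824) / (1 + 0.124·0.824) = 0.9480/1.1022 = 0.8601
(Galilean addition would give +0.948c.)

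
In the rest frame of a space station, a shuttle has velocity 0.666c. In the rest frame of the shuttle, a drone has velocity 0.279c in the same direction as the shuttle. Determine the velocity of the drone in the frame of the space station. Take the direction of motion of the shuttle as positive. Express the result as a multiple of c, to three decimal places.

0.797c

With v = 0.666 and u' = 0.279 (in units of c),
u = (u' + v)/(1 + u'v/c²):
u = (0.279 + 0.666) / (1 + 0.279·0.666) = 0.9450/1.1858 = 0.7969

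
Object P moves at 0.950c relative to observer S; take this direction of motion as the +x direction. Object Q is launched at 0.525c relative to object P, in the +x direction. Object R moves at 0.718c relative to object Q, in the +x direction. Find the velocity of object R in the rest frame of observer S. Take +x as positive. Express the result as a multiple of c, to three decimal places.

Apply u = (u' + v)/(1 + u'v/c²) successively, working outward toward observer S.
Start: velocity of object P relative to observer S = 0.9500c.
Compose with object Q (u' = 0.525 in object P frame): u_1 = (0.525 + 0.950) / (1 + 0.525·0.950) = 1.4750/1.4988 = 0.9842.
Compose with object R (u' = 0.718 in object Q frame): u_2 = (0.718 + 0.984) / (1 + 0.718·0.984) = 1.7022/1.7066 = 0.9974.

0.997c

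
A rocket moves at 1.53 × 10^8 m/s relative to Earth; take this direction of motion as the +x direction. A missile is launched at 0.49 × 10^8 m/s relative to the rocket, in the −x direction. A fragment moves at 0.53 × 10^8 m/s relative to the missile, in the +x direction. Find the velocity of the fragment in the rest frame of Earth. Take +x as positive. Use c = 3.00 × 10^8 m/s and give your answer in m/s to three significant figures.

Apply u = (u' + v)/(1 + u'v/c²) successively, working outward toward Earth.
(Dividing each given speed by c = 3.00 × 10^8 m/s to work in units of c.)
Start: velocity of the rocket relative to Earth = 0.5100c.
Compose with the missile (u' = -0.163 in the rocket frame): u_1 = (-0.163 + 0.510) / (1 + (-0.163)·0.510) = 0.3467/0.9167 = 0.3782.
Compose with the fragment (u' = 0.177 in the missile frame): u_2 = (0.177 + 0.378) / (1 + 0.177·0.378) = 0.5548/1.0668 = 0.5201.
So u = 0.5201 × 3.00 × 10^8 m/s.

+1.56 × 10^8 m/s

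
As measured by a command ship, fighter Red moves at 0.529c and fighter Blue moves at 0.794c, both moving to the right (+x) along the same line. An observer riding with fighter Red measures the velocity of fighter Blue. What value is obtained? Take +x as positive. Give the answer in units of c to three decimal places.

β_A = 0.529, β_B = 0.794.
Transform to A's frame with the inverse velocity-addition law: u' = (u − v)/(1 − uv/c²), taking u = β_B and v = β_A.
u' = (0.794 − 0.529) / (1 − (0.529)(0.794)) = 0.2650/0.5800 = 0.4569.

+0.457c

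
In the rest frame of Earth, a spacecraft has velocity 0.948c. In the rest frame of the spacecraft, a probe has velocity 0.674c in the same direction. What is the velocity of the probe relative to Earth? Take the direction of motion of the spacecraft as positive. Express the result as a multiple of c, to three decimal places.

With v = 0.948 and u' = 0.674 (in units of c),
u = (u' + v)/(1 + u'v/c²):
u = (0.674 + 0.948) / (1 + 0.674·0.948) = 1.6220/1.6390 = 0.9897

0.990c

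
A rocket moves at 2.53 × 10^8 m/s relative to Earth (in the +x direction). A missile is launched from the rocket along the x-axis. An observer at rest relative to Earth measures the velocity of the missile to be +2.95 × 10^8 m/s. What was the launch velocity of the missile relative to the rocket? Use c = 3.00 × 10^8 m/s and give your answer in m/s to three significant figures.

+2.46 × 10^8 m/s

v = 0.843c, u = 0.983c.
Invert the composition law: u' = (u − v)/(1 − uv/c²).
u' = (0.983 − 0.843) / (1 − (0.983)(0.843)) = 0.1400/0.1707 = 0.8200.
u' = 0.8200 × 3.00 × 10^8 m/s.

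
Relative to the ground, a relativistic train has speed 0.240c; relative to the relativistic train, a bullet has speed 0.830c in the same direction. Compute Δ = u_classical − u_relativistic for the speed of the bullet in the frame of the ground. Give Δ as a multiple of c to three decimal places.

Galilean: u_cl = 0.830 + 0.240 = 1.0700.
Relativistic: u_rel = (0.830 + 0.240) / (1 + 0.830·0.240) = 1.0700/1.1992 = 0.8923.
Δ = 1.0700 − 0.8923 = 0.1777.
(The classical prediction exceeds c; the relativistic result does not.)

Δ = 0.178c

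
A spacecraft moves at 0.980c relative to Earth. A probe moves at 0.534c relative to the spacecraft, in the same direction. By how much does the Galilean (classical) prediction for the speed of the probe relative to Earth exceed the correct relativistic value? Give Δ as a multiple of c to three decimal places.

Galilean: u_cl = 0.534 + 0.980 = 1.5140.
Relativistic: u_rel = (0.534 + 0.980) / (1 + 0.534·0.980) = 1.5140/1.5233 = 0.9939.
Δ = 1.5140 − 0.9939 = 0.5201.
(The classical prediction exceeds c; the relativistic result does not.)

Δ = 0.520c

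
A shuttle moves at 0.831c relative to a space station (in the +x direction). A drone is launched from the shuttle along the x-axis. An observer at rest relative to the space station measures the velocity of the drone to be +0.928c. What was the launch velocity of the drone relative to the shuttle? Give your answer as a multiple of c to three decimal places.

+0.424c

Invert the composition law: u' = (u − v)/(1 − uv/c²).
u' = (0.928 − 0.831) / (1 − (0.928)(0.831)) = 0.0970/0.2288 = 0.4239.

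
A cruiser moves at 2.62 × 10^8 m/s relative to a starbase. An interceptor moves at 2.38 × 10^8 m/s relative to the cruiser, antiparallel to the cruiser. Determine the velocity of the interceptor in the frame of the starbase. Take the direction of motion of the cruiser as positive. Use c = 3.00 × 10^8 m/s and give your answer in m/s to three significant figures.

In units of c (dividing by 3.00 × 10^8 m/s): v = 0.873, u' = -0.793.
u = (u' + v)/(1 + u'v/c²):
u = (-0.793 + 0.873) / (1 + (-0.793)·0.873) = 0.0800/0.3072 = 0.2605
(Galilean addition would give +0.080c.)
Converting back: u = 0.2605 × 3.00 × 10^8 m/s.

+7.81 × 10^7 m/s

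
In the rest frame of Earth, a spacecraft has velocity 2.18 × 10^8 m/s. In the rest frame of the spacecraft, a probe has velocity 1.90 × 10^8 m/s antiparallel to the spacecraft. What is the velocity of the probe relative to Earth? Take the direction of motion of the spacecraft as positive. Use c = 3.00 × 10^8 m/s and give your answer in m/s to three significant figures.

In units of c (dividing by 3.00 × 10^8 m/s): v = 0.727, u' = -0.633.
u = (u' + v)/(1 + u'v/c²):
u = (-0.633 + 0.727) / (1 + (-0.633)·0.727) = 0.0933/0.5398 = 0.1729
Converting back: u = 0.1729 × 3.00 × 10^8 m/s.

+5.19 × 10^7 m/s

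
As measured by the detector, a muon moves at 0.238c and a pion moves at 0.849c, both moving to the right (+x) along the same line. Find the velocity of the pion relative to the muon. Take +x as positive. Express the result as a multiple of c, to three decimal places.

+0.766c

β_A = 0.238, β_B = 0.849.
Transform to A's frame with the inverse velocity-addition law: u' = (u − v)/(1 − uv/c²), taking u = β_B and v = β_A.
u' = (0.849 − 0.238) / (1 − (0.238)(0.849)) = 0.6110/0.7979 = 0.7657.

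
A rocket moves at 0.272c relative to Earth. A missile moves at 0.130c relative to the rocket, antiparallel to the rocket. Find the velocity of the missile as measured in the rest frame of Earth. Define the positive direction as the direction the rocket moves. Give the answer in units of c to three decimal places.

With v = 0.272 and u' = -0.130 (in units of c),
u = (u' + v)/(1 + u'v/c²):
u = (-0.130 + 0.272) / (1 + (-0.130)·0.272) = 0.1420/0.9646 = 0.1472

+0.147c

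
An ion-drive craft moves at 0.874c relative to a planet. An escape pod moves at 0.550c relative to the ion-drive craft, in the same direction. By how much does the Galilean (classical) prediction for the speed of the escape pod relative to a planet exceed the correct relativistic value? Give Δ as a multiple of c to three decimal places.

Galilean: u_cl = 0.550 + 0.874 = 1.4240.
Relativistic: u_rel = (0.550 + 0.874) / (1 + 0.550·0.874) = 1.4240/1.4807 = 0.9617.
Δ = 1.4240 − 0.9617 = 0.4623.
(The classical prediction exceeds c; the relativistic result does not.)

Δ = 0.462c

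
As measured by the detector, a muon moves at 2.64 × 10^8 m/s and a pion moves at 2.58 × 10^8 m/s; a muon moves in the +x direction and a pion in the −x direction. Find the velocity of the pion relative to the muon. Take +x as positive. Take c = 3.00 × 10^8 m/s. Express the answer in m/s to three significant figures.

β_A = 0.880, β_B = -0.860 (dividing each by c = 3.00 × 10^8 m/s).
Transform to A's frame with the inverse velocity-addition law: u' = (u − v)/(1 − uv/c²), taking u = β_B and v = β_A.
u' = (-0.860 − 0.880) / (1 − (0.880)(-0.860)) = -1.7400/1.7568 = -0.9904.
u' = -0.9904 × 3.00 × 10^8 m/s.

-2.97 × 10^8 m/s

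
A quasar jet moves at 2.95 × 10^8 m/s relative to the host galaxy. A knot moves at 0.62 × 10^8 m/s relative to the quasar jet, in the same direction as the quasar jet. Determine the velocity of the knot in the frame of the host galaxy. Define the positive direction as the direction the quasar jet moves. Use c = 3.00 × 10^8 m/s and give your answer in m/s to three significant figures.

2.97 × 10^8 m/s

In units of c (dividing by 3.00 × 10^8 m/s): v = 0.983, u' = 0.207.
u = (u' + v)/(1 + u'v/c²):
u = (0.207 + 0.983) / (1 + 0.207·0.983) = 1.1900/1.2032 = 0.9890
Converting back: u = 0.9890 × 3.00 × 10^8 m/s.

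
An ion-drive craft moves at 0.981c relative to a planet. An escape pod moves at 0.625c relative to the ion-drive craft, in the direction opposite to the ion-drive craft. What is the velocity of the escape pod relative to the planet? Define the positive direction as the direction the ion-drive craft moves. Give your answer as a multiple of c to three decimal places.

+0.920c

With v = 0.981 and u' = -0.625 (in units of c),
u = (u' + v)/(1 + u'v/c²):
u = (-0.625 + 0.981) / (1 + (-0.625)·0.981) = 0.3560/0.3869 = 0.9202
(Galilean addition would give +0.356c.)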